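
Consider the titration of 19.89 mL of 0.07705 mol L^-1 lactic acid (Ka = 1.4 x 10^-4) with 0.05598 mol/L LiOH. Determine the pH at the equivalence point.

8.18

n(HC3H5O3) = 0.07705 x 0.01989 = 0.001533 mol; V(LiOH) at equivalence = 0.001533/0.05598 = 0.02738 L.
At equivalence all the acid is converted to C3H5O3-; total volume = 0.01989 + 0.02738 = 0.04727 L, so [C3H5O3-] = 0.001533/0.04727 = 0.03242 M.
Kb = Kw/Ka = 1.0e-14 / 1.4 x 10^-4 = 7.14e-11.
[OH^-] = sqrt(Kb x [C3H5O3-]) = sqrt(7.14e-11 x 0.03242) = 1.52e-6 M.
pOH = 5.82, so pH = 14.00 - 5.82 = 8.18.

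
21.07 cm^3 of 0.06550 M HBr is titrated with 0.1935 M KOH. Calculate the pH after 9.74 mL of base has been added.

12.21

n(acid) = 0.06550 x 0.02107 = 0.001380 mol; n(KOH) added = 0.1935 x 0.009740 = 0.001885 mol.
Base is in excess by 0.001885 - 0.001380 = 0.0005046 mol in a total volume of 0.03081 L.
[OH^-] = 0.0005046/0.03081 = 0.01638 M, so pOH = 1.79 and pH = 14.00 - 1.79 = 12.21.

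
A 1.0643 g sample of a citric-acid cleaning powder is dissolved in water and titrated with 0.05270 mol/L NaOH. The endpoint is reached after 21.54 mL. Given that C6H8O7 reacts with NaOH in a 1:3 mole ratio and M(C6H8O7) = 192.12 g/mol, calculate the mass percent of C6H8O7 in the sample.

n(NaOH) = 0.05270 x 0.02154 = 0.001135 mol.
n(C6H8O7) = 0.001135 / 3 = 0.0003784 mol.
mass of C6H8O7 = 0.0003784 x 192.12 = 0.07270 g.
% purity = 0.07270 / 1.0643 x 100 = 6.83%.

6.83%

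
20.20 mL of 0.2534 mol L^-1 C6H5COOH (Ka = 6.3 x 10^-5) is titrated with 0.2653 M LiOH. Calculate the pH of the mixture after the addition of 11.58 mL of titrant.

4.38

Initial n(C6H5COOH) = 0.2534 x 0.02020 = 0.005119 mol.
n(LiOH) added = 0.2653 x 0.01158 = 0.003072 mol, converting that many moles of C6H5COOH to C6H5COO-.
Remaining n(C6H5COOH) = 0.002047 mol; n(C6H5COO-) = 0.003072 mol.
By Henderson-Hasselbalch, pH = pKa + log([A^-]/[HA]) = 4.20 + log(0.003072/0.002047) = 4.20 + (+0.18) = 4.38.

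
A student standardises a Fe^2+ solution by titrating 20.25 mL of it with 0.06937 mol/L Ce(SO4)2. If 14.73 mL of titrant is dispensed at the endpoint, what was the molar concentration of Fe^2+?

0.0505 M

n(Ce(SO4)2) = 0.06937 x 0.01473 = 0.001022 mol.
From the balanced equation, 1 mol Ce(SO4)2 reacts with 1 mol Fe^2+, so n(Fe^2+) = 0.001022 x 1/1 = 0.001022 mol.
[Fe^2+] = 0.001022 / 0.02025 L = 0.0505 M.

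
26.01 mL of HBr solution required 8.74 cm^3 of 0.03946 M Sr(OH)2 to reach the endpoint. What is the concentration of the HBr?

n(Sr(OH)2) delivered = 0.03946 x 0.008740 = 0.0003449 mol.
The reaction is 2 HBr + 1 Sr(OH)2, so n(HBr) = 0.0003449 x 2/1 = 0.0006898 mol.
[HBr] = 0.0006898 mol / 0.02601 L = 0.0265 M.

0.0265 M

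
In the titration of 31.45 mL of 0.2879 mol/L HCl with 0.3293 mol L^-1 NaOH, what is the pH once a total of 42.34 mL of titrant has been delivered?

n(acid) = 0.2879 x 0.03145 = 0.009054 mol; n(NaOH) added = 0.3293 x 0.04234 = 0.01394 mol.
Base is in excess by 0.01394 - 0.009054 = 0.004888 mol in a total volume of 0.07379 L.
[OH^-] = 0.004888/0.07379 = 0.06624 M, so pOH = 1.18 and pH = 14.00 - 1.18 = 12.82.

12.82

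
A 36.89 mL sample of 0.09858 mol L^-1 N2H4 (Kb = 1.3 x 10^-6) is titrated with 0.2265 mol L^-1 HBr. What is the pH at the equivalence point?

n(N2H4) = 0.09858 x 0.03689 = 0.003637 mol; V(HBr) at equivalence = 0.003637/0.2265 = 0.01606 L.
At equivalence the base is fully converted to N2H5+; total volume = 0.05295 L, so [N2H5+] = 0.003637/0.05295 = 0.06869 M.
Ka(N2H5+) = Kw/Kb = 1.0e-14 / 1.3 x 10^-6 = 7.69e-9.
[H^+] = sqrt(Ka x [N2H5+]) = sqrt(7.69e-9 x 0.06869) = 2.30e-5 M.
pH = -log(2.30e-5) = 4.64.

4.64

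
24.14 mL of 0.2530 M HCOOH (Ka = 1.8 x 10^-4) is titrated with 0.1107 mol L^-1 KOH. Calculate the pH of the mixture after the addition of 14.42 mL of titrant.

Initial n(HCOOH) = 0.2530 x 0.02414 = 0.006107 mol.
n(KOH) added = 0.1107 x 0.01442 = 0.001596 mol, converting that many moles of HCOOH to HCOO-.
Remaining n(HCOOH) = 0.004511 mol; n(HCOO-) = 0.001596 mol.
By Henderson-Hasselbalch, pH = pKa + log([A^-]/[HA]) = 3.74 + log(0.001596/0.004511) = 3.74 + (-0.45) = 3.29.

3.29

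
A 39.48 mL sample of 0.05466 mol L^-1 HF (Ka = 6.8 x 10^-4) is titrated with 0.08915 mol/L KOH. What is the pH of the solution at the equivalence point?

n(HF) = 0.05466 x 0.03948 = 0.002158 mol; V(KOH) at equivalence = 0.002158/0.08915 = 0.02421 L.
At equivalence all the acid is converted to F-; total volume = 0.03948 + 0.02421 = 0.06369 L, so [F-] = 0.002158/0.06369 = 0.03388 M.
Kb = Kw/Ka = 1.0e-14 / 6.8 x 10^-4 = 1.47e-11.
[OH^-] = sqrt(Kb x [F-]) = sqrt(1.47e-11 x 0.03388) = 7.06e-7 M.
pOH = 6.15, so pH = 14.00 - 6.15 = 7.85.

7.85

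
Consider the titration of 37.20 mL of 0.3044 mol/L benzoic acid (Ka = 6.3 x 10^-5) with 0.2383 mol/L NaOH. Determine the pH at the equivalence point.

8.66

n(C6H5COOH) = 0.3044 x 0.03720 = 0.01132 mol; V(NaOH) at equivalence = 0.01132/0.2383 = 0.04752 L.
At equivalence all the acid is converted to C6H5COO-; total volume = 0.03720 + 0.04752 = 0.08472 L, so [C6H5COO-] = 0.01132/0.08472 = 0.1337 M.
Kb = Kw/Ka = 1.0e-14 / 6.3 x 10^-5 = 1.59e-10.
[OH^-] = sqrt(Kb x [C6H5COO-]) = sqrt(1.59e-10 x 0.1337) = 4.61e-6 M.
pOH = 5.34, so pH = 14.00 - 5.34 = 8.66.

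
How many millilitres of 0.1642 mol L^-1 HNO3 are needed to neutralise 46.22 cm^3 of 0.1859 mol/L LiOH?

n(LiOH) = 0.1859 mol/L x 0.04622 L = 0.008592 mol.
At equivalence n(HNO3) = n(LiOH) = 0.008592 mol.
V(HNO3) = 0.008592 / 0.1642 = 0.05233 L = 52.3 mL.

52.3 mL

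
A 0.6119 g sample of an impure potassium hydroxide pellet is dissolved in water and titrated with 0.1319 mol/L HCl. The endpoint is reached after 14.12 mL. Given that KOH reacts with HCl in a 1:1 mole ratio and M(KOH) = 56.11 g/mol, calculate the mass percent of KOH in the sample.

n(HCl) = 0.1319 x 0.01412 = 0.001862 mol.
n(KOH) = 0.001862 / 1 = 0.001862 mol.
mass of KOH = 0.001862 x 56.11 = 0.1045 g.
% purity = 0.1045 / 0.6119 x 100 = 17.1%.

17.1%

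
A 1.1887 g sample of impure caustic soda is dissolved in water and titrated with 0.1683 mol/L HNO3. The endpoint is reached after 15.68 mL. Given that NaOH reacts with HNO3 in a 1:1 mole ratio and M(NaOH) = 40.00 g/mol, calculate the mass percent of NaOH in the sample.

8.88%

n(HNO3) = 0.1683 x 0.01568 = 0.002639 mol.
n(NaOH) = 0.002639 / 1 = 0.002639 mol.
mass of NaOH = 0.002639 x 40.00 = 0.1056 g.
% purity = 0.1056 / 1.1887 x 100 = 8.88%.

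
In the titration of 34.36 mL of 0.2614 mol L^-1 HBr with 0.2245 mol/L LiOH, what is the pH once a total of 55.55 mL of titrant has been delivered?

n(acid) = 0.2614 x 0.03436 = 0.008982 mol; n(LiOH) added = 0.2245 x 0.05555 = 0.01247 mol.
Base is in excess by 0.01247 - 0.008982 = 0.003489 mol in a total volume of 0.08991 L.
[OH^-] = 0.003489/0.08991 = 0.03881 M, so pOH = 1.41 and pH = 14.00 - 1.41 = 12.59.

12.59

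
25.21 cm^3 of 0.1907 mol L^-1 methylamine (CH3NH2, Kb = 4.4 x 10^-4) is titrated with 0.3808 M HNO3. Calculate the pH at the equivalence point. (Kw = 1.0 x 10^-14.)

n(CH3NH2) = 0.1907 x 0.02521 = 0.004808 mol; V(HNO3) at equivalence = 0.004808/0.3808 = 0.01262 L.
At equivalence the base is fully converted to CH3NH3+; total volume = 0.03783 L, so [CH3NH3+] = 0.004808/0.03783 = 0.1271 M.
Ka(CH3NH3+) = Kw/Kb = 1.0e-14 / 4.4 x 10^-4 = 2.27e-11.
[H^+] = sqrt(Ka x [CH3NH3+]) = sqrt(2.27e-11 x 0.1271) = 1.70e-6 M.
pH = -log(1.70e-6) = 5.77.

5.77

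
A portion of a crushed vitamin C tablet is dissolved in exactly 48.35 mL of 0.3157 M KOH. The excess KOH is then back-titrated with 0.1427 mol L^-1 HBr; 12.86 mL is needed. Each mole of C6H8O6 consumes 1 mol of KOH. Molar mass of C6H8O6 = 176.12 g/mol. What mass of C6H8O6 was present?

Total n(KOH) added = 0.3157 x 0.04835 = 0.01526 mol.
n(HBr) used = 0.1427 x 0.01286 = 0.001835 mol, which equals the excess n(KOH).
So n(KOH) consumed by the sample = 0.01526 - 0.001835 = 0.01343 mol.
n(C6H8O6) = 0.01343 / 1 = 0.01343 mol.
mass = 0.01343 mol x 176.12 g/mol = 2.37 g.

2.37 g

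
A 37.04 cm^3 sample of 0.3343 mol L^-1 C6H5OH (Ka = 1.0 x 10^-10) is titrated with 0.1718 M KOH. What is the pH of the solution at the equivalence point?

11.53

n(C6H5OH) = 0.3343 x 0.03704 = 0.01238 mol; V(KOH) at equivalence = 0.01238/0.1718 = 0.07207 L.
At equivalence all the acid is converted to C6H5O-; total volume = 0.03704 + 0.07207 = 0.1091 L, so [C6H5O-] = 0.01238/0.1091 = 0.1135 M.
Kb = Kw/Ka = 1.0e-14 / 1.0 x 10^-10 = 0.000100.
[OH^-] = sqrt(Kb x [C6H5O-]) = sqrt(0.000100 x 0.1135) = 0.00337 M.
pOH = 2.47, so pH = 14.00 - 2.47 = 11.53.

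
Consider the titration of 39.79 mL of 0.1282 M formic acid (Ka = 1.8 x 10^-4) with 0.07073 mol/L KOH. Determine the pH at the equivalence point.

n(HCOOH) = 0.1282 x 0.03979 = 0.005101 mol; V(KOH) at equivalence = 0.005101/0.07073 = 0.07212 L.
At equivalence all the acid is converted to HCOO-; total volume = 0.03979 + 0.07212 = 0.1119 L, so [HCOO-] = 0.005101/0.1119 = 0.04558 M.
Kb = Kw/Ka = 1.0e-14 / 1.8 x 10^-4 = 5.56e-11.
[OH^-] = sqrt(Kb x [HCOO-]) = sqrt(5.56e-11 x 0.04558) = 1.59e-6 M.
pOH = 5.80, so pH = 14.00 - 5.80 = 8.20.

8.20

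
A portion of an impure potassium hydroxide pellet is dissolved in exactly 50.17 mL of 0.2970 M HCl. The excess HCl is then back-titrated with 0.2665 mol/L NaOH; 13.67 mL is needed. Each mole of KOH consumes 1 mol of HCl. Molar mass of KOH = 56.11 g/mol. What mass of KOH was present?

Total n(HCl) added = 0.2970 x 0.05017 = 0.01490 mol.
n(NaOH) used = 0.2665 x 0.01367 = 0.003643 mol, which equals the excess n(HCl).
So n(HCl) consumed by the sample = 0.01490 - 0.003643 = 0.01126 mol.
n(KOH) = 0.01126 / 1 = 0.01126 mol.
mass = 0.01126 mol x 56.11 g/mol = 0.632 g.

0.632 g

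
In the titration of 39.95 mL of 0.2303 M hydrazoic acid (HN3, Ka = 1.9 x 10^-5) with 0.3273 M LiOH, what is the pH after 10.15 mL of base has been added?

Initial n(HN3) = 0.2303 x 0.03995 = 0.009200 mol.
n(LiOH) added = 0.3273 x 0.01015 = 0.003322 mol, converting that many moles of HN3 to N3-.
Remaining n(HN3) = 0.005878 mol; n(N3-) = 0.003322 mol.
By Henderson-Hasselbalch, pH = pKa + log([A^-]/[HA]) = 4.72 + log(0.003322/0.005878) = 4.72 + (-0.25) = 4.47.

4.47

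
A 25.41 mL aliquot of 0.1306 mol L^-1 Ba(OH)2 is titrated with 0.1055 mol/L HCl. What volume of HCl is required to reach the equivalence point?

n(Ba(OH)2) = 0.1306 mol/L x 0.02541 L = 0.003319 mol.
The neutralisation is 1 Ba(OH)2 : 2 HCl, so n(HCl) = 0.003319 x 2/1 = 0.006637 mol.
V(HCl) = 0.006637 / 0.1055 = 0.06291 L = 62.9 mL.

62.9 mL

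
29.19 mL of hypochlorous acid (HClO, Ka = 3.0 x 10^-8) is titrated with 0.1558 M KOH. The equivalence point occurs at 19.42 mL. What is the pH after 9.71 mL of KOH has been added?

7.52

9.71 mL is exactly half the equivalence volume (19.42/2), i.e. the half-equivalence point.
There, n(HA) = n(A^-), so pH = pKa = -log(3.0 x 10^-8) = 7.52.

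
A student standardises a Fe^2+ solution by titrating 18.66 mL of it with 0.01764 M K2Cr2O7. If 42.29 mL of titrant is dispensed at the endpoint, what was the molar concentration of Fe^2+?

0.240 M

n(K2Cr2O7) = 0.01764 x 0.04229 = 0.0007460 mol.
From the balanced equation, 1 mol K2Cr2O7 reacts with 6 mol Fe^2+, so n(Fe^2+) = 0.0007460 x 6/1 = 0.004476 mol.
[Fe^2+] = 0.004476 / 0.01866 L = 0.240 M.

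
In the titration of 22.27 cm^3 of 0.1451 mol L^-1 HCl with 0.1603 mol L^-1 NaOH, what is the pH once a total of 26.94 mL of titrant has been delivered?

12.34

n(acid) = 0.1451 x 0.02227 = 0.003231 mol; n(NaOH) added = 0.1603 x 0.02694 = 0.004318 mol.
Base is in excess by 0.004318 - 0.003231 = 0.001087 mol in a total volume of 0.04921 L.
[OH^-] = 0.001087/0.04921 = 0.02209 M, so pOH = 1.66 and pH = 14.00 - 1.66 = 12.34.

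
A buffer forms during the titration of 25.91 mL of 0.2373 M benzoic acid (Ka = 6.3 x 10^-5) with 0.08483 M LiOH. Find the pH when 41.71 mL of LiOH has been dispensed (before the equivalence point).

4.33

Initial n(C6H5COOH) = 0.2373 x 0.02591 = 0.006148 mol.
n(LiOH) added = 0.08483 x 0.04171 = 0.003538 mol, converting that many moles of C6H5COOH to C6H5COO-.
Remaining n(C6H5COOH) = 0.002610 mol; n(C6H5COO-) = 0.003538 mol.
By Henderson-Hasselbalch, pH = pKa + log([A^-]/[HA]) = 4.20 + log(0.003538/0.002610) = 4.20 + (+0.13) = 4.33.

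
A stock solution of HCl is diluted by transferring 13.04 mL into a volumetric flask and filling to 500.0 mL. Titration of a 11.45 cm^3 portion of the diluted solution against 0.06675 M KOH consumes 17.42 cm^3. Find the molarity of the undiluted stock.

3.89 M

n(KOH) = 0.06675 x 0.01742 = 0.001163 mol.
n(HCl) in the aliquot = 0.001163 mol.
[diluted HCl] = 0.001163 / 0.01145 = 0.1016 M.
Dilution factor = 500.0/13.04 = 38.34, so [stock] = 0.1016 x 38.34 = 3.89 M.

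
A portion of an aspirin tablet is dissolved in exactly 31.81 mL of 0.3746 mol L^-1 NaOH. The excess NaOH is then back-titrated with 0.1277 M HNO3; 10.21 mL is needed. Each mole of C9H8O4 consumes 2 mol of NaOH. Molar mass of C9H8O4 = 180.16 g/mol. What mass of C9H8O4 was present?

Total n(NaOH) added = 0.3746 x 0.03181 = 0.01192 mol.
n(HNO3) used = 0.1277 x 0.01021 = 0.001304 mol, which equals the excess n(NaOH).
So n(NaOH) consumed by the sample = 0.01192 - 0.001304 = 0.01061 mol.
n(C9H8O4) = 0.01061 / 2 = 0.005306 mol.
mass = 0.005306 mol x 180.16 g/mol = 0.956 g.

0.956 g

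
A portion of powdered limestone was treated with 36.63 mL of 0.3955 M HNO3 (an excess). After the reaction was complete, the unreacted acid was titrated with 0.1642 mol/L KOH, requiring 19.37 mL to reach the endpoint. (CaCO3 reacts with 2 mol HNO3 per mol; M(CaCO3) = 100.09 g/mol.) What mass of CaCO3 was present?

Total n(HNO3) added = 0.3955 x 0.03663 = 0.01449 mol.
n(KOH) used = 0.1642 x 0.01937 = 0.003181 mol, which equals the excess n(HNO3).
So n(HNO3) consumed by the sample = 0.01449 - 0.003181 = 0.01131 mol.
n(CaCO3) = 0.01131 / 2 = 0.005653 mol.
mass = 0.005653 mol x 100.09 g/mol = 0.566 g.

0.566 g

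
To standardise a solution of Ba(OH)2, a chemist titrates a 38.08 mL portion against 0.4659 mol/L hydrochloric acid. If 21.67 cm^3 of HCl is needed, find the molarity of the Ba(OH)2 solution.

n(HCl) delivered = 0.4659 x 0.02167 = 0.01010 mol.
The reaction is 1 Ba(OH)2 + 2 HCl, so n(Ba(OH)2) = 0.01010 x 1/2 = 0.005048 mol.
[Ba(OH)2] = 0.005048 mol / 0.03808 L = 0.133 M.

0.133 M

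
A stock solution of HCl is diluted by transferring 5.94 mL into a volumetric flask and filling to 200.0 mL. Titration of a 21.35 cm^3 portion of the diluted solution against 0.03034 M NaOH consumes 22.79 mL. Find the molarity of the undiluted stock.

n(NaOH) = 0.03034 x 0.02279 = 0.0006914 mol.
n(HCl) in the aliquot = 0.0006914 mol.
[diluted HCl] = 0.0006914 / 0.02135 = 0.03239 M.
Dilution factor = 200.0/5.940 = 33.67, so [stock] = 0.03239 x 33.67 = 1.09 M.

1.09 M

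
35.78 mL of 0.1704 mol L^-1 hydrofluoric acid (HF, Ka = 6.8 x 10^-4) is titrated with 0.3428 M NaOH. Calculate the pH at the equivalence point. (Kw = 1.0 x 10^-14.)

8.11

n(HF) = 0.1704 x 0.03578 = 0.006097 mol; V(NaOH) at equivalence = 0.006097/0.3428 = 0.01779 L.
At equivalence all the acid is converted to F-; total volume = 0.03578 + 0.01779 = 0.05357 L, so [F-] = 0.006097/0.05357 = 0.1138 M.
Kb = Kw/Ka = 1.0e-14 / 6.8 x 10^-4 = 1.47e-11.
[OH^-] = sqrt(Kb x [F-]) = sqrt(1.47e-11 x 0.1138) = 1.29e-6 M.
pOH = 5.89, so pH = 14.00 - 5.89 = 8.11.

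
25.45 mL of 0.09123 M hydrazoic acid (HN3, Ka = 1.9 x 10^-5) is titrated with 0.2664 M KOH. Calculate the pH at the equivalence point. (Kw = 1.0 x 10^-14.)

n(HN3) = 0.09123 x 0.02545 = 0.002322 mol; V(KOH) at equivalence = 0.002322/0.2664 = 0.008715 L.
At equivalence all the acid is converted to N3-; total volume = 0.02545 + 0.008715 = 0.03417 L, so [N3-] = 0.002322/0.03417 = 0.06796 M.
Kb = Kw/Ka = 1.0e-14 / 1.9 x 10^-5 = 5.26e-10.
[OH^-] = sqrt(Kb x [N3-]) = sqrt(5.26e-10 x 0.06796) = 5.98e-6 M.
pOH = 5.22, so pH = 14.00 - 5.22 = 8.78.

8.78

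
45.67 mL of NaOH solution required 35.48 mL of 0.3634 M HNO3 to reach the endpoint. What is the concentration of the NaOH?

n(HNO3) delivered = 0.3634 x 0.03548 = 0.01289 mol.
For a 1:1 reaction, n(NaOH) = 0.01289 mol.
[NaOH] = 0.01289 mol / 0.04567 L = 0.282 M.

0.282 M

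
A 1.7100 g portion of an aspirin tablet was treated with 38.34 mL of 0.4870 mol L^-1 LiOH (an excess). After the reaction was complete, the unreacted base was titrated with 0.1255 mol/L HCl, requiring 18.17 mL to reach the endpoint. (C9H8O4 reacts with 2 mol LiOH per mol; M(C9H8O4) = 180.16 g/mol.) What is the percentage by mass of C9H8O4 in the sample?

86.3%

Total n(LiOH) added = 0.4870 x 0.03834 = 0.01867 mol.
n(HCl) used = 0.1255 x 0.01817 = 0.002280 mol, which equals the excess n(LiOH).
So n(LiOH) consumed by the sample = 0.01867 - 0.002280 = 0.01639 mol.
n(C9H8O4) = 0.01639 / 2 = 0.008196 mol.
mass C9H8O4 = 0.008196 x 180.16 = 1.477 g, so %C9H8O4 = 1.477/1.7100 x 100 = 86.3%.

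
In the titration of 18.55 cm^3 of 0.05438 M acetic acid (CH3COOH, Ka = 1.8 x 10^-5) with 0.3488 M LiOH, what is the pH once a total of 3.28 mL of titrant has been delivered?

11.79

n(acid) = 0.05438 x 0.01855 = 0.001009 mol; n(LiOH) added = 0.3488 x 0.003280 = 0.001144 mol.
Base is in excess by 0.001144 - 0.001009 = 0.0001353 mol in a total volume of 0.02183 L.
[OH^-] = 0.0001353/0.02183 = 0.006199 M, so pOH = 2.21 and pH = 14.00 - 2.21 = 11.79.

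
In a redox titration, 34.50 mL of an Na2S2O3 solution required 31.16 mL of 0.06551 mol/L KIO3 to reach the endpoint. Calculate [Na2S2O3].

n(KIO3) = 0.06551 x 0.03116 = 0.002041 mol.
From the balanced equation, 1 mol KIO3 reacts with 6 mol Na2S2O3, so n(Na2S2O3) = 0.002041 x 6/1 = 0.01225 mol.
[Na2S2O3] = 0.01225 / 0.03450 L = 0.355 M.

0.355 M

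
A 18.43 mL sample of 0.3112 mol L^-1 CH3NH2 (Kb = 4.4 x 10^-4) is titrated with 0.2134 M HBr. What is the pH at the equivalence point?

5.77

n(CH3NH2) = 0.3112 x 0.01843 = 0.005735 mol; V(HBr) at equivalence = 0.005735/0.2134 = 0.02688 L.
At equivalence the base is fully converted to CH3NH3+; total volume = 0.04531 L, so [CH3NH3+] = 0.005735/0.04531 = 0.1266 M.
Ka(CH3NH3+) = Kw/Kb = 1.0e-14 / 4.4 x 10^-4 = 2.27e-11.
[H^+] = sqrt(Ka x [CH3NH3+]) = sqrt(2.27e-11 x 0.1266) = 1.70e-6 M.
pH = -log(1.70e-6) = 5.77.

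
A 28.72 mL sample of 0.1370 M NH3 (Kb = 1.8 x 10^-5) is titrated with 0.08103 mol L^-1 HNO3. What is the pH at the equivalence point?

n(NH3) = 0.1370 x 0.02872 = 0.003935 mol; V(HNO3) at equivalence = 0.003935/0.08103 = 0.04856 L.
At equivalence the base is fully converted to NH4+; total volume = 0.07728 L, so [NH4+] = 0.003935/0.07728 = 0.05092 M.
Ka(NH4+) = Kw/Kb = 1.0e-14 / 1.8 x 10^-5 = 5.56e-10.
[H^+] = sqrt(Ka x [NH4+]) = sqrt(5.56e-10 x 0.05092) = 5.32e-6 M.
pH = -log(5.32e-6) = 5.27.

5.27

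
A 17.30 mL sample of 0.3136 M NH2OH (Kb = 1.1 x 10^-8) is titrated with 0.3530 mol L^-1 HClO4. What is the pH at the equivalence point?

3.41

n(NH2OH) = 0.3136 x 0.01730 = 0.005425 mol; V(HClO4) at equivalence = 0.005425/0.3530 = 0.01537 L.
At equivalence the base is fully converted to NH3OH+; total volume = 0.03267 L, so [NH3OH+] = 0.005425/0.03267 = 0.1661 M.
Ka(NH3OH+) = Kw/Kb = 1.0e-14 / 1.1 x 10^-8 = 9.09e-7.
[H^+] = sqrt(Ka x [NH3OH+]) = sqrt(9.09e-7 x 0.1661) = 0.000389 M.
pH = -log(0.000389) = 3.41.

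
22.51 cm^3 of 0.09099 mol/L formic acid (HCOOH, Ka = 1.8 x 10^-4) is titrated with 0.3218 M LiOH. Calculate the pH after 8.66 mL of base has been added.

12.37

n(acid) = 0.09099 x 0.02251 = 0.002048 mol; n(LiOH) added = 0.3218 x 0.008660 = 0.002787 mol.
Base is in excess by 0.002787 - 0.002048 = 0.0007386 mol in a total volume of 0.03117 L.
[OH^-] = 0.0007386/0.03117 = 0.02370 M, so pOH = 1.63 and pH = 14.00 - 1.63 = 12.37.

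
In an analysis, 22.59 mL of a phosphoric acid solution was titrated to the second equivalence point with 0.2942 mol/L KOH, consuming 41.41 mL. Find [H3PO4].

n(KOH) = 0.2942 x 0.04141 = 0.01218 mol.
At the second equivalence point, 2 mol OH^- react per mol H3PO4, so n(H3PO4) = 0.01218 / 2 = 0.006091 mol.
[H3PO4] = 0.006091 / 0.02259 L = 0.270 M.

0.270 M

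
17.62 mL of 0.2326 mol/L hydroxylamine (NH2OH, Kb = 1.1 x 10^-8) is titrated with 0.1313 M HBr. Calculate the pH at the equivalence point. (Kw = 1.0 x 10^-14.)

3.56

n(NH2OH) = 0.2326 x 0.01762 = 0.004098 mol; V(HBr) at equivalence = 0.004098/0.1313 = 0.03121 L.
At equivalence the base is fully converted to NH3OH+; total volume = 0.04883 L, so [NH3OH+] = 0.004098/0.04883 = 0.08393 M.
Ka(NH3OH+) = Kw/Kb = 1.0e-14 / 1.1 x 10^-8 = 9.09e-7.
[H^+] = sqrt(Ka x [NH3OH+]) = sqrt(9.09e-7 x 0.08393) = 0.000276 M.
pH = -log(0.000276) = 3.56.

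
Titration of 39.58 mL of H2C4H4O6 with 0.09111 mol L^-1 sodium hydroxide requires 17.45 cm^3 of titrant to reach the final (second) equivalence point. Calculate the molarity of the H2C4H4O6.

0.0201 M

n(NaOH) = 0.09111 x 0.01745 = 0.001590 mol.
At the final (second) equivalence point, 2 mol OH^- react per mol H2C4H4O6, so n(H2C4H4O6) = 0.001590 / 2 = 0.0007949 mol.
[H2C4H4O6] = 0.0007949 / 0.03958 L = 0.0201 M.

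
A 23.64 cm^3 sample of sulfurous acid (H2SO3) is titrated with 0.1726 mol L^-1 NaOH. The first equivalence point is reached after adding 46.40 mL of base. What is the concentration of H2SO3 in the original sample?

0.339 M

n(NaOH) = 0.1726 x 0.04640 = 0.008009 mol.
At the first equivalence point, 1 mol OH^- react per mol H2SO3, so n(H2SO3) = 0.008009 / 1 = 0.008009 mol.
[H2SO3] = 0.008009 / 0.02364 L = 0.339 M.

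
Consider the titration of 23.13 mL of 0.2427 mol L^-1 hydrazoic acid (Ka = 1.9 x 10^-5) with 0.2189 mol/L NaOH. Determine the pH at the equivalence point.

n(HN3) = 0.2427 x 0.02313 = 0.005614 mol; V(NaOH) at equivalence = 0.005614/0.2189 = 0.02564 L.
At equivalence all the acid is converted to N3-; total volume = 0.02313 + 0.02564 = 0.04877 L, so [N3-] = 0.005614/0.04877 = 0.1151 M.
Kb = Kw/Ka = 1.0e-14 / 1.9 x 10^-5 = 5.26e-10.
[OH^-] = sqrt(Kb x [N3-]) = sqrt(5.26e-10 x 0.1151) = 7.78e-6 M.
pOH = 5.11, so pH = 14.00 - 5.11 = 8.89.

8.89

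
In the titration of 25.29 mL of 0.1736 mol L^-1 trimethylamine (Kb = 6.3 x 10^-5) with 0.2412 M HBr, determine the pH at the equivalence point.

n((CH3)3N) = 0.1736 x 0.02529 = 0.004390 mol; V(HBr) at equivalence = 0.004390/0.2412 = 0.01820 L.
At equivalence the base is fully converted to (CH3)3NH+; total volume = 0.04349 L, so [(CH3)3NH+] = 0.004390/0.04349 = 0.1009 M.
Ka((CH3)3NH+) = Kw/Kb = 1.0e-14 / 6.3 x 10^-5 = 1.59e-10.
[H^+] = sqrt(Ka x [(CH3)3NH+]) = sqrt(1.59e-10 x 0.1009) = 4.00e-6 M.
pH = -log(4.00e-6) = 5.40.

5.40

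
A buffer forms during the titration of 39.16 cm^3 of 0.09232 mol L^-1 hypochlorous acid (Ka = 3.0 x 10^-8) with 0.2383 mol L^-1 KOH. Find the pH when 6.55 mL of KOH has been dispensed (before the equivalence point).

Initial n(HClO) = 0.09232 x 0.03916 = 0.003615 mol.
n(KOH) added = 0.2383 x 0.006550 = 0.001561 mol, converting that many moles of HClO to ClO-.
Remaining n(HClO) = 0.002054 mol; n(ClO-) = 0.001561 mol.
By Henderson-Hasselbalch, pH = pKa + log([A^-]/[HA]) = 7.52 + log(0.001561/0.002054) = 7.52 + (-0.12) = 7.40.

7.40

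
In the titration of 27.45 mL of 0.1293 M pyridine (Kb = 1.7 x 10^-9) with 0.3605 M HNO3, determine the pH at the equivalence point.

n(C5H5N) = 0.1293 x 0.02745 = 0.003549 mol; V(HNO3) at equivalence = 0.003549/0.3605 = 0.009845 L.
At equivalence the base is fully converted to C5H5NH+; total volume = 0.03730 L, so [C5H5NH+] = 0.003549/0.03730 = 0.09517 M.
Ka(C5H5NH+) = Kw/Kb = 1.0e-14 / 1.7 x 10^-9 = 5.88e-6.
[H^+] = sqrt(Ka x [C5H5NH+]) = sqrt(5.88e-6 x 0.09517) = 0.000748 M.
pH = -log(0.000748) = 3.13.

3.13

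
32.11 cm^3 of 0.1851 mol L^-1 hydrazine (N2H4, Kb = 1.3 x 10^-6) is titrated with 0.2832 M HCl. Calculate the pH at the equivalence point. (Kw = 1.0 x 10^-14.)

n(N2H4) = 0.1851 x 0.03211 = 0.005944 mol; V(HCl) at equivalence = 0.005944/0.2832 = 0.02099 L.
At equivalence the base is fully converted to N2H5+; total volume = 0.05310 L, so [N2H5+] = 0.005944/0.05310 = 0.1119 M.
Ka(N2H5+) = Kw/Kb = 1.0e-14 / 1.3 x 10^-6 = 7.69e-9.
[H^+] = sqrt(Ka x [N2H5+]) = sqrt(7.69e-9 x 0.1119) = 2.93e-5 M.
pH = -log(2.93e-5) = 4.53.

4.53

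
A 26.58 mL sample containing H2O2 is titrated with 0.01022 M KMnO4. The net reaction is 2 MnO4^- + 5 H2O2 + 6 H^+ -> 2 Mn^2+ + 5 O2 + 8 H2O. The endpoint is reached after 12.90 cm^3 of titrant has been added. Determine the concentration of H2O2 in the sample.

n(KMnO4) = 0.01022 x 0.01290 = 0.0001318 mol.
From the balanced equation, 2 mol KMnO4 reacts with 5 mol H2O2, so n(H2O2) = 0.0001318 x 5/2 = 0.0003296 mol.
[H2O2] = 0.0003296 / 0.02658 L = 0.0124 M.

0.0124 M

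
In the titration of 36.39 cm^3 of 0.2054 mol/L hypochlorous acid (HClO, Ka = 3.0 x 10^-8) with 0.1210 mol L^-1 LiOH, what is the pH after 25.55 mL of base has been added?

7.37

Initial n(HClO) = 0.2054 x 0.03639 = 0.007475 mol.
n(LiOH) added = 0.1210 x 0.02555 = 0.003092 mol, converting that many moles of HClO to ClO-.
Remaining n(HClO) = 0.004383 mol; n(ClO-) = 0.003092 mol.
By Henderson-Hasselbalch, pH = pKa + log([A^-]/[HA]) = 7.52 + log(0.003092/0.004383) = 7.52 + (-0.15) = 7.37.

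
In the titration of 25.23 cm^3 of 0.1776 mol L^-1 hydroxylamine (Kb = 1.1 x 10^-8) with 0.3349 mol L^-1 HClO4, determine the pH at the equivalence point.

3.49

n(NH2OH) = 0.1776 x 0.02523 = 0.004481 mol; V(HClO4) at equivalence = 0.004481/0.3349 = 0.01338 L.
At equivalence the base is fully converted to NH3OH+; total volume = 0.03861 L, so [NH3OH+] = 0.004481/0.03861 = 0.1161 M.
Ka(NH3OH+) = Kw/Kb = 1.0e-14 / 1.1 x 10^-8 = 9.09e-7.
[H^+] = sqrt(Ka x [NH3OH+]) = sqrt(9.09e-7 x 0.1161) = 0.000325 M.
pH = -log(0.000325) = 3.49.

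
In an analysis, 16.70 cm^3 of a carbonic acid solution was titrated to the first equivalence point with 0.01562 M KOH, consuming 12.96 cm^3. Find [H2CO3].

0.0121 M

n(KOH) = 0.01562 x 0.01296 = 0.0002024 mol.
At the first equivalence point, 1 mol OH^- react per mol H2CO3, so n(H2CO3) = 0.0002024 / 1 = 0.0002024 mol.
[H2CO3] = 0.0002024 / 0.01670 L = 0.0121 M.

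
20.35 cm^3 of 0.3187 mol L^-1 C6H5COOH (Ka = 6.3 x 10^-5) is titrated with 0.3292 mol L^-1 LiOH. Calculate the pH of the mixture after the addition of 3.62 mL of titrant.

3.55

Initial n(C6H5COOH) = 0.3187 x 0.02035 = 0.006486 mol.
n(LiOH) added = 0.3292 x 0.003620 = 0.001192 mol, converting that many moles of C6H5COOH to C6H5COO-.
Remaining n(C6H5COOH) = 0.005294 mol; n(C6H5COO-) = 0.001192 mol.
By Henderson-Hasselbalch, pH = pKa + log([A^-]/[HA]) = 4.20 + log(0.001192/0.005294) = 4.20 + (-0.65) = 3.55.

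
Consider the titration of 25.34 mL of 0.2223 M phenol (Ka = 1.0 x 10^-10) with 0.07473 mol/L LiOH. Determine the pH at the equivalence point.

11.37

n(C6H5OH) = 0.2223 x 0.02534 = 0.005633 mol; V(LiOH) at equivalence = 0.005633/0.07473 = 0.07538 L.
At equivalence all the acid is converted to C6H5O-; total volume = 0.02534 + 0.07538 = 0.1007 L, so [C6H5O-] = 0.005633/0.1007 = 0.05593 M.
Kb = Kw/Ka = 1.0e-14 / 1.0 x 10^-10 = 0.000100.
[OH^-] = sqrt(Kb x [C6H5O-]) = sqrt(0.000100 x 0.05593) = 0.00236 M.
pOH = 2.63, so pH = 14.00 - 2.63 = 11.37.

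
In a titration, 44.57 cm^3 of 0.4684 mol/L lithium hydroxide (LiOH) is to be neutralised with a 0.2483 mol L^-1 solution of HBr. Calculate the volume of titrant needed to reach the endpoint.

84.1 mL

n(LiOH) = 0.4684 mol/L x 0.04457 L = 0.02088 mol.
At equivalence n(HBr) = n(LiOH) = 0.02088 mol.
V(HBr) = 0.02088 / 0.2483 = 0.08408 L = 84.1 mL.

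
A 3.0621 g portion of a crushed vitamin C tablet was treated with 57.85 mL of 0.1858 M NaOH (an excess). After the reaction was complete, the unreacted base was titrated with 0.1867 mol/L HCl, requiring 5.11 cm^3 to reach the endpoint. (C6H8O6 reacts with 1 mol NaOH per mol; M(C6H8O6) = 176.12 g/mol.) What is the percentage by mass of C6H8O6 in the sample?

56.3%

Total n(NaOH) added = 0.1858 x 0.05785 = 0.01075 mol.
n(HCl) used = 0.1867 x 0.005110 = 0.0009540 mol, which equals the excess n(NaOH).
So n(NaOH) consumed by the sample = 0.01075 - 0.0009540 = 0.009794 mol.
n(C6H8O6) = 0.009794 / 1 = 0.009794 mol.
mass C6H8O6 = 0.009794 x 176.12 = 1.725 g, so %C6H8O6 = 1.725/3.0621 x 100 = 56.3%.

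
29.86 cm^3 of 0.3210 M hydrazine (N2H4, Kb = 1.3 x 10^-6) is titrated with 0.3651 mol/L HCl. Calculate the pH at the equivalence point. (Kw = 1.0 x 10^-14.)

4.44

n(N2H4) = 0.3210 x 0.02986 = 0.009585 mol; V(HCl) at equivalence = 0.009585/0.3651 = 0.02625 L.
At equivalence the base is fully converted to N2H5+; total volume = 0.05611 L, so [N2H5+] = 0.009585/0.05611 = 0.1708 M.
Ka(N2H5+) = Kw/Kb = 1.0e-14 / 1.3 x 10^-6 = 7.69e-9.
[H^+] = sqrt(Ka x [N2H5+]) = sqrt(7.69e-9 x 0.1708) = 3.62e-5 M.
pH = -log(3.62e-5) = 4.44.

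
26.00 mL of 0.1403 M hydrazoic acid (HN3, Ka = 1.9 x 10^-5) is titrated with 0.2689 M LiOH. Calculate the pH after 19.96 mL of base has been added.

n(acid) = 0.1403 x 0.02600 = 0.003648 mol; n(LiOH) added = 0.2689 x 0.01996 = 0.005367 mol.
Base is in excess by 0.005367 - 0.003648 = 0.001719 mol in a total volume of 0.04596 L.
[OH^-] = 0.001719/0.04596 = 0.03741 M, so pOH = 1.43 and pH = 14.00 - 1.43 = 12.57.

12.57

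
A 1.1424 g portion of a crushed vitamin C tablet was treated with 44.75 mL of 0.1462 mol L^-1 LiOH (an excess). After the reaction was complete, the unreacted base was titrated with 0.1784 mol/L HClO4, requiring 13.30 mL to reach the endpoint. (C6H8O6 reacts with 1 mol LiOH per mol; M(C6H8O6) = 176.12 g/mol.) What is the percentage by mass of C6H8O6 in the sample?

64.3%

Total n(LiOH) added = 0.1462 x 0.04475 = 0.006542 mol.
n(HClO4) used = 0.1784 x 0.01330 = 0.002373 mol, which equals the excess n(LiOH).
So n(LiOH) consumed by the sample = 0.006542 - 0.002373 = 0.004170 mol.
n(C6H8O6) = 0.004170 / 1 = 0.004170 mol.
mass C6H8O6 = 0.004170 x 176.12 = 0.7344 g, so %C6H8O6 = 0.7344/1.1424 x 100 = 64.3%.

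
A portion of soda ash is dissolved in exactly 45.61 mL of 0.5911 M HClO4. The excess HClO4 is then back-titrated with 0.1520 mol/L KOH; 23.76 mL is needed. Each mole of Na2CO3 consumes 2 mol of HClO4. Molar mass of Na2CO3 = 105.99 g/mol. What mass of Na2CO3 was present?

1.24 g

Total n(HClO4) added = 0.5911 x 0.04561 = 0.02696 mol.
n(KOH) used = 0.1520 x 0.02376 = 0.003612 mol, which equals the excess n(HClO4).
So n(HClO4) consumed by the sample = 0.02696 - 0.003612 = 0.02335 mol.
n(Na2CO3) = 0.02335 / 2 = 0.01167 mol.
mass = 0.01167 mol x 105.99 g/mol = 1.24 g.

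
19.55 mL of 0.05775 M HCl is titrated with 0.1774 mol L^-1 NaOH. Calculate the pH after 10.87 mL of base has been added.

n(acid) = 0.05775 x 0.01955 = 0.001129 mol; n(NaOH) added = 0.1774 x 0.01087 = 0.001928 mol.
Base is in excess by 0.001928 - 0.001129 = 0.0007993 mol in a total volume of 0.03042 L.
[OH^-] = 0.0007993/0.03042 = 0.02628 M, so pOH = 1.58 and pH = 14.00 - 1.58 = 12.42.

12.42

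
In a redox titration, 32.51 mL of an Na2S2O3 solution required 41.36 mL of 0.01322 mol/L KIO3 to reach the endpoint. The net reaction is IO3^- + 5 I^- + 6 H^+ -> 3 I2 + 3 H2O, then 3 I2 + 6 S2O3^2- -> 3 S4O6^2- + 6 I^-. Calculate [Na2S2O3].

n(KIO3) = 0.01322 x 0.04136 = 0.0005468 mol.
From the balanced equation, 1 mol KIO3 reacts with 6 mol Na2S2O3, so n(Na2S2O3) = 0.0005468 x 6/1 = 0.003281 mol.
[Na2S2O3] = 0.003281 / 0.03251 L = 0.101 M.

0.101 M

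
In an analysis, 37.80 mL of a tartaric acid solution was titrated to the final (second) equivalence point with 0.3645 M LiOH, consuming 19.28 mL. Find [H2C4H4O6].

n(LiOH) = 0.3645 x 0.01928 = 0.007028 mol.
At the final (second) equivalence point, 2 mol OH^- react per mol H2C4H4O6, so n(H2C4H4O6) = 0.007028 / 2 = 0.003514 mol.
[H2C4H4O6] = 0.003514 / 0.03780 L = 0.0930 M.

0.0930 M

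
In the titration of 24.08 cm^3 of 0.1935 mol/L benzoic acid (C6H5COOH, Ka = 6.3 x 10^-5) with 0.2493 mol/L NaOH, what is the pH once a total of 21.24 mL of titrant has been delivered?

12.15

n(acid) = 0.1935 x 0.02408 = 0.004659 mol; n(NaOH) added = 0.2493 x 0.02124 = 0.005295 mol.
Base is in excess by 0.005295 - 0.004659 = 0.0006357 mol in a total volume of 0.04532 L.
[OH^-] = 0.0006357/0.04532 = 0.01403 M, so pOH = 1.85 and pH = 14.00 - 1.85 = 12.15.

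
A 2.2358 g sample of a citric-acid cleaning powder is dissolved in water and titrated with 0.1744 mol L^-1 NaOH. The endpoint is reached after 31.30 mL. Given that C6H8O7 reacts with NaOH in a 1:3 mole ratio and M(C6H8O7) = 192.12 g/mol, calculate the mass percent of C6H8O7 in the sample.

n(NaOH) = 0.1744 x 0.03130 = 0.005459 mol.
n(C6H8O7) = 0.005459 / 3 = 0.001820 mol.
mass of C6H8O7 = 0.001820 x 192.12 = 0.3496 g.
% purity = 0.3496 / 2.2358 x 100 = 15.6%.

15.6%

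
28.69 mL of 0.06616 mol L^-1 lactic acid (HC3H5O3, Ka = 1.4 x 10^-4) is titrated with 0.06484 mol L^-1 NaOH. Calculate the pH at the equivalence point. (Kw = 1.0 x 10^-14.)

n(HC3H5O3) = 0.06616 x 0.02869 = 0.001898 mol; V(NaOH) at equivalence = 0.001898/0.06484 = 0.02927 L.
At equivalence all the acid is converted to C3H5O3-; total volume = 0.02869 + 0.02927 = 0.05796 L, so [C3H5O3-] = 0.001898/0.05796 = 0.03275 M.
Kb = Kw/Ka = 1.0e-14 / 1.4 x 10^-4 = 7.14e-11.
[OH^-] = sqrt(Kb x [C3H5O3-]) = sqrt(7.14e-11 x 0.03275) = 1.53e-6 M.
pOH = 5.82, so pH = 14.00 - 5.82 = 8.18.

8.18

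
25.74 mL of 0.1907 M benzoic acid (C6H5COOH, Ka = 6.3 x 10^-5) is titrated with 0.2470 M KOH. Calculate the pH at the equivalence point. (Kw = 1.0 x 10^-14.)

8.62

n(C6H5COOH) = 0.1907 x 0.02574 = 0.004909 mol; V(KOH) at equivalence = 0.004909/0.2470 = 0.01987 L.
At equivalence all the acid is converted to C6H5COO-; total volume = 0.02574 + 0.01987 = 0.04561 L, so [C6H5COO-] = 0.004909/0.04561 = 0.1076 M.
Kb = Kw/Ka = 1.0e-14 / 6.3 x 10^-5 = 1.59e-10.
[OH^-] = sqrt(Kb x [C6H5COO-]) = sqrt(1.59e-10 x 0.1076) = 4.13e-6 M.
pOH = 5.38, so pH = 14.00 - 5.38 = 8.62.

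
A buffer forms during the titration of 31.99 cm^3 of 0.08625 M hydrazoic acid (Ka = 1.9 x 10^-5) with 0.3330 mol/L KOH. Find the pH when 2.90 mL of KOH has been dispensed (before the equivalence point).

4.45

Initial n(HN3) = 0.08625 x 0.03199 = 0.002759 mol.
n(KOH) added = 0.3330 x 0.002900 = 0.0009657 mol, converting that many moles of HN3 to N3-.
Remaining n(HN3) = 0.001793 mol; n(N3-) = 0.0009657 mol.
By Henderson-Hasselbalch, pH = pKa + log([A^-]/[HA]) = 4.72 + log(0.0009657/0.001793) = 4.72 + (-0.27) = 4.45.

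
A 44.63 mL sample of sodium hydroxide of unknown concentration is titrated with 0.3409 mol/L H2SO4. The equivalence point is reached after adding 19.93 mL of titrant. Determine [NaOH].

n(H2SO4) delivered = 0.3409 x 0.01993 = 0.006794 mol.
The reaction is 2 NaOH + 1 H2SO4, so n(NaOH) = 0.006794 x 2/1 = 0.01359 mol.
[NaOH] = 0.01359 mol / 0.04463 L = 0.304 M.

0.304 M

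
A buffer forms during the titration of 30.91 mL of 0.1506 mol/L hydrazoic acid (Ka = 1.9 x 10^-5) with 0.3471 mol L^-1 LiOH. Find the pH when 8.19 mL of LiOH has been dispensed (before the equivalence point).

4.92

Initial n(HN3) = 0.1506 x 0.03091 = 0.004655 mol.
n(LiOH) added = 0.3471 x 0.008190 = 0.002843 mol, converting that many moles of HN3 to N3-.
Remaining n(HN3) = 0.001812 mol; n(N3-) = 0.002843 mol.
By Henderson-Hasselbalch, pH = pKa + log([A^-]/[HA]) = 4.72 + log(0.002843/0.001812) = 4.72 + (+0.20) = 4.92.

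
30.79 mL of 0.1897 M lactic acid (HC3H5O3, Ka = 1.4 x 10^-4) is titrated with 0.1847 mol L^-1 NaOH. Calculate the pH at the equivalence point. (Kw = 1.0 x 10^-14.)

8.41

n(HC3H5O3) = 0.1897 x 0.03079 = 0.005841 mol; V(NaOH) at equivalence = 0.005841/0.1847 = 0.03162 L.
At equivalence all the acid is converted to C3H5O3-; total volume = 0.03079 + 0.03162 = 0.06241 L, so [C3H5O3-] = 0.005841/0.06241 = 0.09358 M.
Kb = Kw/Ka = 1.0e-14 / 1.4 x 10^-4 = 7.14e-11.
[OH^-] = sqrt(Kb x [C3H5O3-]) = sqrt(7.14e-11 x 0.09358) = 2.59e-6 M.
pOH = 5.59, so pH = 14.00 - 5.59 = 8.41.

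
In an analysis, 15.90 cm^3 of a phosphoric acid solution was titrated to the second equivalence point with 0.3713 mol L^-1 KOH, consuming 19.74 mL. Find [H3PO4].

n(KOH) = 0.3713 x 0.01974 = 0.007329 mol.
At the second equivalence point, 2 mol OH^- react per mol H3PO4, so n(H3PO4) = 0.007329 / 2 = 0.003665 mol.
[H3PO4] = 0.003665 / 0.01590 L = 0.230 M.

0.230 M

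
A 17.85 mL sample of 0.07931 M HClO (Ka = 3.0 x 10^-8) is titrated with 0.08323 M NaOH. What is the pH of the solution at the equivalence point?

10.07

n(HClO) = 0.07931 x 0.01785 = 0.001416 mol; V(NaOH) at equivalence = 0.001416/0.08323 = 0.01701 L.
At equivalence all the acid is converted to ClO-; total volume = 0.01785 + 0.01701 = 0.03486 L, so [ClO-] = 0.001416/0.03486 = 0.04061 M.
Kb = Kw/Ka = 1.0e-14 / 3.0 x 10^-8 = 3.33e-7.
[OH^-] = sqrt(Kb x [ClO-]) = sqrt(3.33e-7 x 0.04061) = 0.000116 M.
pOH = 3.93, so pH = 14.00 - 3.93 = 10.07.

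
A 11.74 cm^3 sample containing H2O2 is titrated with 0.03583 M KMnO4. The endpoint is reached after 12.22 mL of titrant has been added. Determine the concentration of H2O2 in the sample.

0.0932 M

n(KMnO4) = 0.03583 x 0.01222 = 0.0004378 mol.
From the balanced equation, 2 mol KMnO4 reacts with 5 mol H2O2, so n(H2O2) = 0.0004378 x 5/2 = 0.001095 mol.
[H2O2] = 0.001095 / 0.01174 L = 0.0932 M.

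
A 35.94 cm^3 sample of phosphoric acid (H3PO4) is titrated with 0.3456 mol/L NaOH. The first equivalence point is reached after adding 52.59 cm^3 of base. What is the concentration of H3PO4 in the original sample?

0.506 M

n(NaOH) = 0.3456 x 0.05259 = 0.01818 mol.
At the first equivalence point, 1 mol OH^- react per mol H3PO4, so n(H3PO4) = 0.01818 / 1 = 0.01818 mol.
[H3PO4] = 0.01818 / 0.03594 L = 0.506 M.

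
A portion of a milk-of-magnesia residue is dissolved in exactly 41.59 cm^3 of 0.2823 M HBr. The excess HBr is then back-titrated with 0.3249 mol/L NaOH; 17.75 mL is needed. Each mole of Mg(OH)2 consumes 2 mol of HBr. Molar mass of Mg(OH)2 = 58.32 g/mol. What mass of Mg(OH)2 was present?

Total n(HBr) added = 0.2823 x 0.04159 = 0.01174 mol.
n(NaOH) used = 0.3249 x 0.01775 = 0.005767 mol, which equals the excess n(HBr).
So n(HBr) consumed by the sample = 0.01174 - 0.005767 = 0.005974 mol.
n(Mg(OH)2) = 0.005974 / 2 = 0.002987 mol.
mass = 0.002987 mol x 58.32 g/mol = 0.174 g.

0.174 g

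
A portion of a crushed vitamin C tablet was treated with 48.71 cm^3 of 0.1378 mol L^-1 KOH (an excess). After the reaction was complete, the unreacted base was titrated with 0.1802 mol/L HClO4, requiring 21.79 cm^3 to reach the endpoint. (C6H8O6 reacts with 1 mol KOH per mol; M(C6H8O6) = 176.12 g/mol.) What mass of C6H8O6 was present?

0.491 g

Total n(KOH) added = 0.1378 x 0.04871 = 0.006712 mol.
n(HClO4) used = 0.1802 x 0.02179 = 0.003927 mol, which equals the excess n(KOH).
So n(KOH) consumed by the sample = 0.006712 - 0.003927 = 0.002786 mol.
n(C6H8O6) = 0.002786 / 1 = 0.002786 mol.
mass = 0.002786 mol x 176.12 g/mol = 0.491 g.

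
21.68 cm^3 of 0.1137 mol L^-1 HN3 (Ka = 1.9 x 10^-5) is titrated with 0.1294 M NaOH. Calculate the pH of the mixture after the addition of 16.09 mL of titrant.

5.46

Initial n(HN3) = 0.1137 x 0.02168 = 0.002465 mol.
n(NaOH) added = 0.1294 x 0.01609 = 0.002082 mol, converting that many moles of HN3 to N3-.
Remaining n(HN3) = 0.0003830 mol; n(N3-) = 0.002082 mol.
By Henderson-Hasselbalch, pH = pKa + log([A^-]/[HA]) = 4.72 + log(0.002082/0.0003830) = 4.72 + (+0.74) = 5.46.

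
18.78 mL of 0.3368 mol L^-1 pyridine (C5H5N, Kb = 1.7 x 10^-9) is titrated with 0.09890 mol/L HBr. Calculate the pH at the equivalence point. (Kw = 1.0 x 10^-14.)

3.17

n(C5H5N) = 0.3368 x 0.01878 = 0.006325 mol; V(HBr) at equivalence = 0.006325/0.09890 = 0.06395 L.
At equivalence the base is fully converted to C5H5NH+; total volume = 0.08273 L, so [C5H5NH+] = 0.006325/0.08273 = 0.07645 M.
Ka(C5H5NH+) = Kw/Kb = 1.0e-14 / 1.7 x 10^-9 = 5.88e-6.
[H^+] = sqrt(Ka x [C5H5NH+]) = sqrt(5.88e-6 x 0.07645) = 0.000671 M.
pH = -log(0.000671) = 3.17.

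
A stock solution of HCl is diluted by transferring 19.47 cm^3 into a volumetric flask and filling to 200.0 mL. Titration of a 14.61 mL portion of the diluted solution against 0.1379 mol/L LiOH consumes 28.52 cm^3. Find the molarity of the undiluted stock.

2.77 M

n(LiOH) = 0.1379 x 0.02852 = 0.003933 mol.
n(HCl) in the aliquot = 0.003933 mol.
[diluted HCl] = 0.003933 / 0.01461 = 0.2692 M.
Dilution factor = 200.0/19.47 = 10.27, so [stock] = 0.2692 x 10.27 = 2.77 M.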